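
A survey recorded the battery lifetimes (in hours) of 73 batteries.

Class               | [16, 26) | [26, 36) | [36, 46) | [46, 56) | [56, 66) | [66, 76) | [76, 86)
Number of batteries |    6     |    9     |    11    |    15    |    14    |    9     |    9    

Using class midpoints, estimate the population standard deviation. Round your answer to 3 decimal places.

17.751

Midpoints: 21, 31, 41, 51, 61, 71, 81
n = 73, Σfm = 3843, mean = 52.6438
Σfm² = 225313
Σf(m − x̄)² = Σfm² − (Σfm)²/n = 225313 − 3843²/73 = 23002.7397
Population variance = 23002.7397 / 73 = 315.1060
Standard deviation = √315.1060 = 17.7512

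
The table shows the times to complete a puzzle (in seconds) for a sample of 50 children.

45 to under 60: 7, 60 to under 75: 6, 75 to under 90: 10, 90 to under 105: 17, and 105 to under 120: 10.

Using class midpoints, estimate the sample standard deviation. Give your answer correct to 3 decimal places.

19.782

Midpoints: 52.5, 67.5, 82.5, 97.5, 112.5
n = 50, Σfm = 4380, mean = 87.6000
Σfm² = 402862.5
Σf(m − x̄)² = Σfm² − (Σfm)²/n = 402862.5 − 4380²/50 = 19174.5000
Sample variance = 19174.5000 / 49 = 391.3163
Standard deviation = √391.3163 = 19.7817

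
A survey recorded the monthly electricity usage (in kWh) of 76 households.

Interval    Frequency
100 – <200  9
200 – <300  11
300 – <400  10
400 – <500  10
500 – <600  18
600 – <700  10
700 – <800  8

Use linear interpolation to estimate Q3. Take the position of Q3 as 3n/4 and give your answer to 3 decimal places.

Cumulative frequencies: 9, 20, 30, 40, 58, 68, 76
n = 76; position = 3n/4 = 57.
This falls in the class 500 – <600: L = 500, F = 40, f = 18, h = 100.
Upper quartile ≈ 500 + ((57 − 40) / 18) × 100 = 594.4444

594.444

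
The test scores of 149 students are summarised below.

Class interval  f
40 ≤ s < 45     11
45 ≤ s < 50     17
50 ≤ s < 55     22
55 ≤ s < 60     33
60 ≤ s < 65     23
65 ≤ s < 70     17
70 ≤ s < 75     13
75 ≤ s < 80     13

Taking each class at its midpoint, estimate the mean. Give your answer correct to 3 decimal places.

Midpoints: 42.5, 47.5, 52.5, 57.5, 62.5, 67.5, 72.5, 77.5
Σfm = 11×42.5 + 17×47.5 + 22×52.5 + 33×57.5 + 23×62.5 + 17×67.5 + 13×72.5 + 13×77.5 = 8862.5
n = Σf = 149
Mean = 8862.5 / 149 = 59.4799

59.480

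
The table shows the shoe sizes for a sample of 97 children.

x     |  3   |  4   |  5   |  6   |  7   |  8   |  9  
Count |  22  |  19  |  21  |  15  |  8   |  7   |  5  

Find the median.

Cumulative frequencies: 22, 41, 62, 77, 85, 92, 97
n = 97, so the median is the value in position (n+1)/2 = 49.
Position 49 falls at value 5.

5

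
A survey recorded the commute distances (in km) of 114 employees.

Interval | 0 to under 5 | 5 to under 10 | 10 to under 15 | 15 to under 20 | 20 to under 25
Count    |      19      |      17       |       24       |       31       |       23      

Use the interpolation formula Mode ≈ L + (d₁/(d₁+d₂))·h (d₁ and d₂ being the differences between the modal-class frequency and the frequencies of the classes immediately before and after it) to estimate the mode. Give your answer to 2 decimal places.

17.33

Modal class: 15 to under 20 (highest frequency 31).
d₁ = 31 − 24 = 7, d₂ = 31 − 23 = 8
Mode ≈ 15 + (7/(7+8)) × 5 = 15 + 2.3333 = 17.3333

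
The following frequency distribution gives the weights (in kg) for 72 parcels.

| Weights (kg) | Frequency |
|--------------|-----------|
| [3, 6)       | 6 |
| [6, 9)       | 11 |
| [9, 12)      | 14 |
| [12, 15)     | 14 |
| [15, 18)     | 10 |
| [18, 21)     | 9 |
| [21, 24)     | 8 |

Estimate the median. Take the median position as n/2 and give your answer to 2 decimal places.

13.07

Cumulative frequencies: 6, 17, 31, 45, 55, 64, 72
n = 72; position = n/2 = 36.
This falls in the class [12, 15): L = 12, F = 31, f = 14, h = 3.
Median ≈ 12 + ((36 − 31) / 14) × 3 = 13.0714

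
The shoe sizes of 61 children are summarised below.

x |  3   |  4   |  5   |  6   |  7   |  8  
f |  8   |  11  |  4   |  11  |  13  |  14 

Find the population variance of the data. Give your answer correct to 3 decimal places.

3.077

Values: 3, 4, 5, 6, 7, 8
n = 61, Σfx = 357, mean = 5.8525
Σfx² = 2277
Σf(x − x̄)² = Σfx² − (Σfx)²/n = 2277 − 357²/61 = 187.6721
Population variance = 187.6721 / 61 = 3.0766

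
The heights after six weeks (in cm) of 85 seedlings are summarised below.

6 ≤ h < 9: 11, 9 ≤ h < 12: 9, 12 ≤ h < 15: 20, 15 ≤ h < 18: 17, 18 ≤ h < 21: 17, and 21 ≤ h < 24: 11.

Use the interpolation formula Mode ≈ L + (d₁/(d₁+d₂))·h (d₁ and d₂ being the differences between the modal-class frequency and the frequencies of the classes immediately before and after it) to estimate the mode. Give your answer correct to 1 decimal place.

14.4

Modal class: 12 ≤ h < 15 (highest frequency 20).
d₁ = 20 − 9 = 11, d₂ = 20 − 17 = 3
Mode ≈ 12 + (11/(11+3)) × 3 = 12 + 2.3571 = 14.3571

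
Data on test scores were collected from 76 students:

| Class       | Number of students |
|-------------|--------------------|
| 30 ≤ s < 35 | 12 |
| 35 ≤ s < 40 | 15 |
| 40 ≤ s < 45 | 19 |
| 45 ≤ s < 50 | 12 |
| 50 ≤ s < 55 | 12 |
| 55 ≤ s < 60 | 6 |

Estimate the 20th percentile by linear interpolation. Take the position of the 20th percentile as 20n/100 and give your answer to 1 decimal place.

Cumulative frequencies: 12, 27, 46, 58, 70, 76
n = 76; position = 20n/100 = 15.2.
This falls in the class 35 ≤ s < 40: L = 35, F = 12, f = 15, h = 5.
20th percentile ≈ 35 + ((15.2 − 12) / 15) × 5 = 36.0667

36.1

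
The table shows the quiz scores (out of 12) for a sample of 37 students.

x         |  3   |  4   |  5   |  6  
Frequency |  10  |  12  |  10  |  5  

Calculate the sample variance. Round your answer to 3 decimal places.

1.036

Values: 3, 4, 5, 6
n = 37, Σfx = 158, mean = 4.2703
Σfx² = 712
Σf(x − x̄)² = Σfx² − (Σfx)²/n = 712 − 158²/37 = 37.2973
Sample variance = 37.2973 / 36 = 1.0360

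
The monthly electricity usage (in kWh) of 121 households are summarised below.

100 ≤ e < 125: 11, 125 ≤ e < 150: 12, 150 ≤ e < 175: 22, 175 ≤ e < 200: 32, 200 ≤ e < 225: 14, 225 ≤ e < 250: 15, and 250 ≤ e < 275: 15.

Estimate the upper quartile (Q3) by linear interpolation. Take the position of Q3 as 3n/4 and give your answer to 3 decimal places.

224.554

Cumulative frequencies: 11, 23, 45, 77, 91, 106, 121
n = 121; position = 3n/4 = 90.75.
This falls in the class 200 ≤ e < 225: L = 200, F = 77, f = 14, h = 25.
Upper quartile ≈ 200 + ((90.75 − 77) / 14) × 25 = 224.5536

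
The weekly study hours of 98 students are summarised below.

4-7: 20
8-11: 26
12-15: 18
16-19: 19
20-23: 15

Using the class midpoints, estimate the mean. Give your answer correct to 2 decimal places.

12.81

Midpoints: 5.5, 9.5, 13.5, 17.5, 21.5
Σfm = 20×5.5 + 26×9.5 + 18×13.5 + 19×17.5 + 15×21.5 = 1255
n = Σf = 98
Mean = 1255 / 98 = 12.8061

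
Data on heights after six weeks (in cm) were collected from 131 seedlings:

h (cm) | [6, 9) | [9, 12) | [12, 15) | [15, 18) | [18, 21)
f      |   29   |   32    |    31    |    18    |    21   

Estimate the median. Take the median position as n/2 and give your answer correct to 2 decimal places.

Cumulative frequencies: 29, 61, 92, 110, 131
n = 131; position = n/2 = 65.5.
This falls in the class [12, 15): L = 12, F = 61, f = 31, h = 3.
Median ≈ 12 + ((65.5 − 61) / 31) × 3 = 12.4355

12.44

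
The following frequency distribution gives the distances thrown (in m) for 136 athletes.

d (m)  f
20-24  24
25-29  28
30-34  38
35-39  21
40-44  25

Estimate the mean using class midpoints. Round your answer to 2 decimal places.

Midpoints: 22, 27, 32, 37, 42
Σfm = 24×22 + 28×27 + 38×32 + 21×37 + 25×42 = 4327
n = Σf = 136
Mean = 4327 / 136 = 31.8162

31.82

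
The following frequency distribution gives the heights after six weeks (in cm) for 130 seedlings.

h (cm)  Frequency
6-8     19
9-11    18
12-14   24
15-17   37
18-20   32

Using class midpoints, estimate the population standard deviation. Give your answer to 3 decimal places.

Midpoints: 7, 10, 13, 16, 19
n = 130, Σfm = 1825, mean = 14.0385
Σfm² = 27811
Σf(m − x̄)² = Σfm² − (Σfm)²/n = 27811 − 1825²/130 = 2190.8077
Population variance = 2190.8077 / 130 = 16.8524
Standard deviation = √16.8524 = 4.1052

4.105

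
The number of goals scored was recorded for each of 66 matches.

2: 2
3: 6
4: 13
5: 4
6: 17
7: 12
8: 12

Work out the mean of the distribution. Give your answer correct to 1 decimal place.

Values: 2, 3, 4, 5, 6, 7, 8
Σfx = 2×2 + 6×3 + 13×4 + 4×5 + 17×6 + 12×7 + 12×8 = 376
n = Σf = 66
Mean = 376 / 66 = 5.6970

5.7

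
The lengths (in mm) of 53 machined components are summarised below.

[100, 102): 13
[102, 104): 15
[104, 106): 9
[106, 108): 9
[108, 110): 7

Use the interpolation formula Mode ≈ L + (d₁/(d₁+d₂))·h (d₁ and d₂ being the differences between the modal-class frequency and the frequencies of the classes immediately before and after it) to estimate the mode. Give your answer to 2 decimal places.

Modal class: [102, 104) (highest frequency 15).
d₁ = 15 − 13 = 2, d₂ = 15 − 9 = 6
Mode ≈ 102 + (2/(2+6)) × 2 = 102 + 0.5000 = 102.5000

102.50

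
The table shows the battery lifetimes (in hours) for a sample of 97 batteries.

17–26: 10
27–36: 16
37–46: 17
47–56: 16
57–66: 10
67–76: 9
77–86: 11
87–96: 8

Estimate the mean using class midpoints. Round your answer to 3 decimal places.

Midpoints: 21.5, 31.5, 41.5, 51.5, 61.5, 71.5, 81.5, 91.5
Σfm = 10×21.5 + 16×31.5 + 17×41.5 + 16×51.5 + 10×61.5 + 9×71.5 + 11×81.5 + 8×91.5 = 5135.5
n = Σf = 97
Mean = 5135.5 / 97 = 52.9433

52.943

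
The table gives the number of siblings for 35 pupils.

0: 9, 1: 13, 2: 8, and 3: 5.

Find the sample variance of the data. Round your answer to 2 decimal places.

1.02

Values: 0, 1, 2, 3
n = 35, Σfx = 44, mean = 1.2571
Σfx² = 90
Σf(x − x̄)² = Σfx² − (Σfx)²/n = 90 − 44²/35 = 34.6857
Sample variance = 34.6857 / 34 = 1.0202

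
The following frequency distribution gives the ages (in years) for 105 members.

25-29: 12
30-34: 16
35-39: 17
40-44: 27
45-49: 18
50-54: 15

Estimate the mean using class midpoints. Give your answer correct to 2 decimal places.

Midpoints: 27, 32, 37, 42, 47, 52
Σfm = 12×27 + 16×32 + 17×37 + 27×42 + 18×47 + 15×52 = 4225
n = Σf = 105
Mean = 4225 / 105 = 40.2381

40.24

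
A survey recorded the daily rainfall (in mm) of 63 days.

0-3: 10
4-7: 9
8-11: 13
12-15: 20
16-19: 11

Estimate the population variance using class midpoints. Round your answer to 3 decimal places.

Midpoints: 1.5, 5.5, 9.5, 13.5, 17.5
n = 63, Σfm = 650.5, mean = 10.3254
Σfm² = 8481.75
Σf(m − x̄)² = Σfm² − (Σfm)²/n = 8481.75 − 650.5²/63 = 1765.0794
Population variance = 1765.0794 / 63 = 28.0171

28.017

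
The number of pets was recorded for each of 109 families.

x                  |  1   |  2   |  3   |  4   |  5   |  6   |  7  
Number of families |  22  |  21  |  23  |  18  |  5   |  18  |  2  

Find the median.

3

Cumulative frequencies: 22, 43, 66, 84, 89, 107, 109
n = 109, so the median is the value in position (n+1)/2 = 55.
Position 55 falls at value 3.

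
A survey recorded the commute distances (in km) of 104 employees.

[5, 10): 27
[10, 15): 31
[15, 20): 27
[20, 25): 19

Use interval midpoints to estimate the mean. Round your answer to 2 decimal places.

14.33

Midpoints: 7.5, 12.5, 17.5, 22.5
Σfm = 27×7.5 + 31×12.5 + 27×17.5 + 19×22.5 = 1490
n = Σf = 104
Mean = 1490 / 104 = 14.3269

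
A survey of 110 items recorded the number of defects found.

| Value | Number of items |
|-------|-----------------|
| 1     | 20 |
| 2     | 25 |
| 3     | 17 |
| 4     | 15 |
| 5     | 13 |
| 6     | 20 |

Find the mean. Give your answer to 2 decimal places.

3.33

Values: 1, 2, 3, 4, 5, 6
Σfx = 20×1 + 25×2 + 17×3 + 15×4 + 13×5 + 20×6 = 366
n = Σf = 110
Mean = 366 / 110 = 3.3273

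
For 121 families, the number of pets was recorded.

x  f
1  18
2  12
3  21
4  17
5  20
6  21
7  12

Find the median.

Cumulative frequencies: 18, 30, 51, 68, 88, 109, 121
n = 121, so the median is the value in position (n+1)/2 = 61.
Position 61 falls at value 4.

4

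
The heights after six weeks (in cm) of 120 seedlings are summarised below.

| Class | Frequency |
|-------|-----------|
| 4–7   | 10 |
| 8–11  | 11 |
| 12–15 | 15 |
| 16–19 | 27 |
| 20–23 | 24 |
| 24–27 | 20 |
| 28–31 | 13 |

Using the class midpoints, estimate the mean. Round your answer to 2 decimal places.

Midpoints: 5.5, 9.5, 13.5, 17.5, 21.5, 25.5, 29.5
Σfm = 10×5.5 + 11×9.5 + 15×13.5 + 27×17.5 + 24×21.5 + 20×25.5 + 13×29.5 = 2244
n = Σf = 120
Mean = 2244 / 120 = 18.7000

18.70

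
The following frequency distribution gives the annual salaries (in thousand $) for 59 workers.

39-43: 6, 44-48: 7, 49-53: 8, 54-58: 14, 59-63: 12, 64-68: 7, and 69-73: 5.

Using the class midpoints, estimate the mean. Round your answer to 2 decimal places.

56.08

Midpoints: 41, 46, 51, 56, 61, 66, 71
Σfm = 6×41 + 7×46 + 8×51 + 14×56 + 12×61 + 7×66 + 5×71 = 3309
n = Σf = 59
Mean = 3309 / 59 = 56.0847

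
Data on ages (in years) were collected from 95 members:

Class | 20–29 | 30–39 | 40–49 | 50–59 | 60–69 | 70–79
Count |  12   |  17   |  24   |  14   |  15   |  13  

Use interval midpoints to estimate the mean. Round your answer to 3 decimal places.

Midpoints: 24.5, 34.5, 44.5, 54.5, 64.5, 74.5
Σfm = 12×24.5 + 17×34.5 + 24×44.5 + 14×54.5 + 15×64.5 + 13×74.5 = 4647.5
n = Σf = 95
Mean = 4647.5 / 95 = 48.9211

48.921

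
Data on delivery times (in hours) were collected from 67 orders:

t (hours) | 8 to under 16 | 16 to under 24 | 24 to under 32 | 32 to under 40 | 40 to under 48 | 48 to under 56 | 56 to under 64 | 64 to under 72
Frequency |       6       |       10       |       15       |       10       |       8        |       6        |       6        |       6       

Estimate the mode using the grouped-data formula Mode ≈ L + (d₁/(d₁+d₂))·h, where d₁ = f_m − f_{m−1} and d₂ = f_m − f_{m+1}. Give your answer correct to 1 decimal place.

Modal class: 24 to under 32 (highest frequency 15).
d₁ = 15 − 10 = 5, d₂ = 15 − 10 = 5
Mode ≈ 24 + (5/(5+5)) × 8 = 24 + 4.0000 = 28.0000

28.0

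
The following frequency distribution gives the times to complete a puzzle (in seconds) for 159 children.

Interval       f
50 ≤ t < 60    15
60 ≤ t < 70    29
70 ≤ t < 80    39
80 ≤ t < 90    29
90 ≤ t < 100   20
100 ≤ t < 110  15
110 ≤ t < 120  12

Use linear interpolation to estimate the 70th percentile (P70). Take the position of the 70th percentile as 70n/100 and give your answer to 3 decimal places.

Cumulative frequencies: 15, 44, 83, 112, 132, 147, 159
n = 159; position = 70n/100 = 111.3.
This falls in the class 80 ≤ t < 90: L = 80, F = 83, f = 29, h = 10.
70th percentile ≈ 80 + ((111.3 − 83) / 29) × 10 = 89.7586

89.759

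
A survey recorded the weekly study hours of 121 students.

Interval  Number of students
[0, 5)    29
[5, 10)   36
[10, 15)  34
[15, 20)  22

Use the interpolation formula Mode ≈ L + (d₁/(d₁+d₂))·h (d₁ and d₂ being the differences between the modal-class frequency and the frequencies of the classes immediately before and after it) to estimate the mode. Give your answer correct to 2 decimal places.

Modal class: [5, 10) (highest frequency 36).
d₁ = 36 − 29 = 7, d₂ = 36 − 34 = 2
Mode ≈ 5 + (7/(7+2)) × 5 = 5 + 3.8889 = 8.8889

8.89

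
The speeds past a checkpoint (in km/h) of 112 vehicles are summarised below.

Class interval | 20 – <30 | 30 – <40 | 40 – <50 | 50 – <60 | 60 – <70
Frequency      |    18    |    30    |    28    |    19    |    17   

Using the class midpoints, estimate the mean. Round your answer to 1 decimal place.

43.8

Midpoints: 25, 35, 45, 55, 65
Σfm = 18×25 + 30×35 + 28×45 + 19×55 + 17×65 = 4910
n = Σf = 112
Mean = 4910 / 112 = 43.8393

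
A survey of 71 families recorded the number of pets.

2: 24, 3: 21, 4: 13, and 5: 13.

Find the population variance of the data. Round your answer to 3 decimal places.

Values: 2, 3, 4, 5
n = 71, Σfx = 228, mean = 3.2113
Σfx² = 818
Σf(x − x̄)² = Σfx² − (Σfx)²/n = 818 − 228²/71 = 85.8310
Population variance = 85.8310 / 71 = 1.2089

1.209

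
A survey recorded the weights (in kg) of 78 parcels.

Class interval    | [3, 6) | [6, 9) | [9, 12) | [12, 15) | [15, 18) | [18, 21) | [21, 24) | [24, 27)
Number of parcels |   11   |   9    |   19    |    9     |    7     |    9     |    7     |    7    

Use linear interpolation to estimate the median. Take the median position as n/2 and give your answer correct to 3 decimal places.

Cumulative frequencies: 11, 20, 39, 48, 55, 64, 71, 78
n = 78; position = n/2 = 39.
This falls in the class [9, 12): L = 9, F = 20, f = 19, h = 3.
Median ≈ 9 + ((39 − 20) / 19) × 3 = 12.0000

12.000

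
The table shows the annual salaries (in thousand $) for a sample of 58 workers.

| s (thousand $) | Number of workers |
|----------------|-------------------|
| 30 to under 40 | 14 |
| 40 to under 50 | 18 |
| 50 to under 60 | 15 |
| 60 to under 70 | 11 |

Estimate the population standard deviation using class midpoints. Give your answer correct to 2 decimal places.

Midpoints: 35, 45, 55, 65
n = 58, Σfm = 2840, mean = 48.9655
Σfm² = 145450
Σf(m − x̄)² = Σfm² − (Σfm)²/n = 145450 − 2840²/58 = 6387.9310
Population variance = 6387.9310 / 58 = 110.1367
Standard deviation = √110.1367 = 10.4946

10.49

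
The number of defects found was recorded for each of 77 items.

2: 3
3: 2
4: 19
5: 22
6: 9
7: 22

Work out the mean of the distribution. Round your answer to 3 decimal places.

Values: 2, 3, 4, 5, 6, 7
Σfx = 3×2 + 2×3 + 19×4 + 22×5 + 9×6 + 22×7 = 406
n = Σf = 77
Mean = 406 / 77 = 5.2727

5.273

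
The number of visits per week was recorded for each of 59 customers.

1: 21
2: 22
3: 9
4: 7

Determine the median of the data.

Cumulative frequencies: 21, 43, 52, 59
n = 59, so the median is the value in position (n+1)/2 = 30.
Position 30 falls at value 2.

2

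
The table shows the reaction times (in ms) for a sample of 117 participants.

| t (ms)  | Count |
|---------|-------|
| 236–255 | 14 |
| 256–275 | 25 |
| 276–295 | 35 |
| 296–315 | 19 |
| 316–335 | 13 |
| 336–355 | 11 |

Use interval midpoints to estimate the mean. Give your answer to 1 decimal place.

289.8

Midpoints: 245.5, 265.5, 285.5, 305.5, 325.5, 345.5
Σfm = 14×245.5 + 25×265.5 + 35×285.5 + 19×305.5 + 13×325.5 + 11×345.5 = 33903.5
n = Σf = 117
Mean = 33903.5 / 117 = 289.7735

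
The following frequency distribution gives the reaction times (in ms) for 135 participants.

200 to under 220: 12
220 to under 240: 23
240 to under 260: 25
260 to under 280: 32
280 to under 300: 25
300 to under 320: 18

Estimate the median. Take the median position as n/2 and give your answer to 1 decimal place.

264.7

Cumulative frequencies: 12, 35, 60, 92, 117, 135
n = 135; position = n/2 = 67.5.
This falls in the class 260 to under 280: L = 260, F = 60, f = 32, h = 20.
Median ≈ 260 + ((67.5 − 60) / 32) × 20 = 264.6875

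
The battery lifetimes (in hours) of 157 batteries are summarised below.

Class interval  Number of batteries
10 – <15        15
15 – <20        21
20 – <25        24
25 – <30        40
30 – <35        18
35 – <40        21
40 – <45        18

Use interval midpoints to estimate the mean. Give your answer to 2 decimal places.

27.60

Midpoints: 12.5, 17.5, 22.5, 27.5, 32.5, 37.5, 42.5
Σfm = 15×12.5 + 21×17.5 + 24×22.5 + 40×27.5 + 18×32.5 + 21×37.5 + 18×42.5 = 4332.5
n = Σf = 157
Mean = 4332.5 / 157 = 27.5955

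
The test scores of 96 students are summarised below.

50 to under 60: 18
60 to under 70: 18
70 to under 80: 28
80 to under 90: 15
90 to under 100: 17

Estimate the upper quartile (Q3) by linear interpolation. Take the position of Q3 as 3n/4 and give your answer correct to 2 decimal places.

85.33

Cumulative frequencies: 18, 36, 64, 79, 96
n = 96; position = 3n/4 = 72.
This falls in the class 80 to under 90: L = 80, F = 64, f = 15, h = 10.
Upper quartile ≈ 80 + ((72 − 64) / 15) × 10 = 85.3333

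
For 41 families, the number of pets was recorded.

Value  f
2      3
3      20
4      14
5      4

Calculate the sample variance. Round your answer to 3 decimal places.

Values: 2, 3, 4, 5
n = 41, Σfx = 142, mean = 3.4634
Σfx² = 516
Σf(x − x̄)² = Σfx² − (Σfx)²/n = 516 − 142²/41 = 24.1951
Sample variance = 24.1951 / 40 = 0.6049

0.605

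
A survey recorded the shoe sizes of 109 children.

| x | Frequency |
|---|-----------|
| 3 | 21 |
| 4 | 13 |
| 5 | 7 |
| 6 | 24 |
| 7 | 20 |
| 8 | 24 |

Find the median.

6

Cumulative frequencies: 21, 34, 41, 65, 85, 109
n = 109, so the median is the value in position (n+1)/2 = 55.
Position 55 falls at value 6.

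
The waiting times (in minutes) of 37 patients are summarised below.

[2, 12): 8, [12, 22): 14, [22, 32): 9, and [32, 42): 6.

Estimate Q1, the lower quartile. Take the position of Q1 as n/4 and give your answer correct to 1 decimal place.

12.9

Cumulative frequencies: 8, 22, 31, 37
n = 37; position = n/4 = 9.25.
This falls in the class [12, 22): L = 12, F = 8, f = 14, h = 10.
Lower quartile ≈ 12 + ((9.25 − 8) / 14) × 10 = 12.8929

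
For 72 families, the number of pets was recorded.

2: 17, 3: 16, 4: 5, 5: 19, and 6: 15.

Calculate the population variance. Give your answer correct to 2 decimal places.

Values: 2, 3, 4, 5, 6
n = 72, Σfx = 287, mean = 3.9861
Σfx² = 1307
Σf(x − x̄)² = Σfx² − (Σfx)²/n = 1307 − 287²/72 = 162.9861
Population variance = 162.9861 / 72 = 2.2637

2.26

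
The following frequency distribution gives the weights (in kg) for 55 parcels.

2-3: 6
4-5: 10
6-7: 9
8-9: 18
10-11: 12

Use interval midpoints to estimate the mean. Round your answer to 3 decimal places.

7.227

Midpoints: 2.5, 4.5, 6.5, 8.5, 10.5
Σfm = 6×2.5 + 10×4.5 + 9×6.5 + 18×8.5 + 12×10.5 = 397.5
n = Σf = 55
Mean = 397.5 / 55 = 7.2273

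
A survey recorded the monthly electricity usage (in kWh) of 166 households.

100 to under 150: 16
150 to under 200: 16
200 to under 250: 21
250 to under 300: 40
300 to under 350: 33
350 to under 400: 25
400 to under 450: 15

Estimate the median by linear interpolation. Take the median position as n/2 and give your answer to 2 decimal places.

Cumulative frequencies: 16, 32, 53, 93, 126, 151, 166
n = 166; position = n/2 = 83.
This falls in the class 250 to under 300: L = 250, F = 53, f = 40, h = 50.
Median ≈ 250 + ((83 − 53) / 40) × 50 = 287.5000

287.50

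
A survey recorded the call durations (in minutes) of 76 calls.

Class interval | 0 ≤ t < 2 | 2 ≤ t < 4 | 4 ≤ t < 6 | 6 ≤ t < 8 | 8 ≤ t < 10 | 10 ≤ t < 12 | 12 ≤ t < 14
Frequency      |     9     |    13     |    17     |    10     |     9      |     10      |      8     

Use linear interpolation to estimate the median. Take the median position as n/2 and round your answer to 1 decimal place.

5.9

Cumulative frequencies: 9, 22, 39, 49, 58, 68, 76
n = 76; position = n/2 = 38.
This falls in the class 4 ≤ t < 6: L = 4, F = 22, f = 17, h = 2.
Median ≈ 4 + ((38 − 22) / 17) × 2 = 5.8824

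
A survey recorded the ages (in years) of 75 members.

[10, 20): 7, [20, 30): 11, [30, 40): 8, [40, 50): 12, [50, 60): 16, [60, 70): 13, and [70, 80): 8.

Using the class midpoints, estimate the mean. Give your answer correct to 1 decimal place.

47.0

Midpoints: 15, 25, 35, 45, 55, 65, 75
Σfm = 7×15 + 11×25 + 8×35 + 12×45 + 16×55 + 13×65 + 8×75 = 3525
n = Σf = 75
Mean = 3525 / 75 = 47.0000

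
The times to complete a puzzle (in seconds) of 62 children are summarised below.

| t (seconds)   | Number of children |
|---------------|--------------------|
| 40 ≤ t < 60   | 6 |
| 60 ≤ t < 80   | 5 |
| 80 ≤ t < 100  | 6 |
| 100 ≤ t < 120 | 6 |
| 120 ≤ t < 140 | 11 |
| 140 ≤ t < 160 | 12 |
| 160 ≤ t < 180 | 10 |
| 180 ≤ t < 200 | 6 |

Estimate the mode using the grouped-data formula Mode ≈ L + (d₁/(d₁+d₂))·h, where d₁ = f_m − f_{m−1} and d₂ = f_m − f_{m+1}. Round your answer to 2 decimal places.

146.67

Modal class: 140 ≤ t < 160 (highest frequency 12).
d₁ = 12 − 11 = 1, d₂ = 12 − 10 = 2
Mode ≈ 140 + (1/(1+2)) × 20 = 140 + 6.6667 = 146.6667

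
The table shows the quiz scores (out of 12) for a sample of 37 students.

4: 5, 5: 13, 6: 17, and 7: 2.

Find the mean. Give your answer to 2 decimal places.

Values: 4, 5, 6, 7
Σfx = 5×4 + 13×5 + 17×6 + 2×7 = 201
n = Σf = 37
Mean = 201 / 37 = 5.4324

5.43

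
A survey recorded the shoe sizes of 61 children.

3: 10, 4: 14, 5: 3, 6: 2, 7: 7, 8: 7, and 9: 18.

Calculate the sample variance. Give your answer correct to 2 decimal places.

5.71

Values: 3, 4, 5, 6, 7, 8, 9
n = 61, Σfx = 380, mean = 6.2295
Σfx² = 2710
Σf(x − x̄)² = Σfx² − (Σfx)²/n = 2710 − 380²/61 = 342.7869
Sample variance = 342.7869 / 60 = 5.7131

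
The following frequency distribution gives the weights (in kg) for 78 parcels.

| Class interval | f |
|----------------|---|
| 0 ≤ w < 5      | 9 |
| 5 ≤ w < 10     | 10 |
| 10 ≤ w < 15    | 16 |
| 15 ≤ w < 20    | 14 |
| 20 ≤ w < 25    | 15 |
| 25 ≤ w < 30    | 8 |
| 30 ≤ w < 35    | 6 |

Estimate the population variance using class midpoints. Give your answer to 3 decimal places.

75.477

Midpoints: 2.5, 7.5, 12.5, 17.5, 22.5, 27.5, 32.5
n = 78, Σfm = 1295, mean = 16.6026
Σfm² = 27387.5
Σf(m − x̄)² = Σfm² − (Σfm)²/n = 27387.5 − 1295²/78 = 5887.1795
Population variance = 5887.1795 / 78 = 75.4767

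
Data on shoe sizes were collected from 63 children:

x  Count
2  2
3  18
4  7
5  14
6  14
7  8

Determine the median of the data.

Cumulative frequencies: 2, 20, 27, 41, 55, 63
n = 63, so the median is the value in position (n+1)/2 = 32.
Position 32 falls at value 5.

5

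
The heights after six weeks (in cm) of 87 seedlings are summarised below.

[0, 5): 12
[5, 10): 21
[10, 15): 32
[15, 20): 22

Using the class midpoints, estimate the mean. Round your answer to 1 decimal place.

Midpoints: 2.5, 7.5, 12.5, 17.5
Σfm = 12×2.5 + 21×7.5 + 32×12.5 + 22×17.5 = 972.5
n = Σf = 87
Mean = 972.5 / 87 = 11.1782

11.2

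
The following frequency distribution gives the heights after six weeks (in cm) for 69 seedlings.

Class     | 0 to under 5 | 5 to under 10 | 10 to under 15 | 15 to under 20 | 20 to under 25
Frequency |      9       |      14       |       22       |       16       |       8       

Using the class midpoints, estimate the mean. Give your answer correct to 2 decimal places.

12.50

Midpoints: 2.5, 7.5, 12.5, 17.5, 22.5
Σfm = 9×2.5 + 14×7.5 + 22×12.5 + 16×17.5 + 8×22.5 = 862.5
n = Σf = 69
Mean = 862.5 / 69 = 12.5000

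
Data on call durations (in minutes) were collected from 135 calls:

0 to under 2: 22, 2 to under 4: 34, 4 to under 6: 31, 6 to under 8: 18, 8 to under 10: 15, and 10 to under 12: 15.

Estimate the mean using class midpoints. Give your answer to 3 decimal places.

5.222

Midpoints: 1, 3, 5, 7, 9, 11
Σfm = 22×1 + 34×3 + 31×5 + 18×7 + 15×9 + 15×11 = 705
n = Σf = 135
Mean = 705 / 135 = 5.2222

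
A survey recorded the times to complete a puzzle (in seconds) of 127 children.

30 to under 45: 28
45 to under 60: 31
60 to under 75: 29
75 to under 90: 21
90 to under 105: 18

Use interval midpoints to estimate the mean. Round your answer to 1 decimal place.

64.0

Midpoints: 37.5, 52.5, 67.5, 82.5, 97.5
Σfm = 28×37.5 + 31×52.5 + 29×67.5 + 21×82.5 + 18×97.5 = 8122.5
n = Σf = 127
Mean = 8122.5 / 127 = 63.9567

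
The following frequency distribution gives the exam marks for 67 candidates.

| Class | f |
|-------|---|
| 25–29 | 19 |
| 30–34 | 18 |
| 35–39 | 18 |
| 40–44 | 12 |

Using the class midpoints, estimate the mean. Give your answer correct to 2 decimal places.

33.72

Midpoints: 27, 32, 37, 42
Σfm = 19×27 + 18×32 + 18×37 + 12×42 = 2259
n = Σf = 67
Mean = 2259 / 67 = 33.7164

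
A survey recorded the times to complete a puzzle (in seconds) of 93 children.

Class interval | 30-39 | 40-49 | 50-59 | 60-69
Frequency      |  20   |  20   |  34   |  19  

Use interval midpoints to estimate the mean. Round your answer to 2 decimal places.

50.09

Midpoints: 34.5, 44.5, 54.5, 64.5
Σfm = 20×34.5 + 20×44.5 + 34×54.5 + 19×64.5 = 4658.5
n = Σf = 93
Mean = 4658.5 / 93 = 50.0914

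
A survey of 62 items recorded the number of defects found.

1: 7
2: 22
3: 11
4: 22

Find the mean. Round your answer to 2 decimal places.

Values: 1, 2, 3, 4
Σfx = 7×1 + 22×2 + 11×3 + 22×4 = 172
n = Σf = 62
Mean = 172 / 62 = 2.7742

2.77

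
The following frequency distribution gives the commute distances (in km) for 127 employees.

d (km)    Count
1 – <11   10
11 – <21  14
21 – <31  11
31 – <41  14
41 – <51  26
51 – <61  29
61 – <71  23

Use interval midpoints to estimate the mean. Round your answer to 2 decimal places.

Midpoints: 6, 16, 26, 36, 46, 56, 66
Σfm = 10×6 + 14×16 + 11×26 + 14×36 + 26×46 + 29×56 + 23×66 = 5412
n = Σf = 127
Mean = 5412 / 127 = 42.6142

42.61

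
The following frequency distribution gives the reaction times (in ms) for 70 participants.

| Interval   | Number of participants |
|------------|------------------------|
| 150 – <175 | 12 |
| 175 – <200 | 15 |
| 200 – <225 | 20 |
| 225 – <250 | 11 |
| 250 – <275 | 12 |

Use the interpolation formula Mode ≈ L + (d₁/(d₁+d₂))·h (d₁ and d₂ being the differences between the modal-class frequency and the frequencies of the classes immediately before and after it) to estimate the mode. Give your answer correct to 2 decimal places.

Modal class: 200 – <225 (highest frequency 20).
d₁ = 20 − 15 = 5, d₂ = 20 − 11 = 9
Mode ≈ 200 + (5/(5+9)) × 25 = 200 + 8.9286 = 208.9286

208.93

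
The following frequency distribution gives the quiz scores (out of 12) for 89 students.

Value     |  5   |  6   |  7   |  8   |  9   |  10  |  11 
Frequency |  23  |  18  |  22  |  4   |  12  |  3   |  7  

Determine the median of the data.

7

Cumulative frequencies: 23, 41, 63, 67, 79, 82, 89
n = 89, so the median is the value in position (n+1)/2 = 45.
Position 45 falls at value 7.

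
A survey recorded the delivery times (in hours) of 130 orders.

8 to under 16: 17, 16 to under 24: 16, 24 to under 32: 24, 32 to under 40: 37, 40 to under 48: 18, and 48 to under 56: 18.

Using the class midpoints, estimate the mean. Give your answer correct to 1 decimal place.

32.7

Midpoints: 12, 20, 28, 36, 44, 52
Σfm = 17×12 + 16×20 + 24×28 + 37×36 + 18×44 + 18×52 = 4256
n = Σf = 130
Mean = 4256 / 130 = 32.7385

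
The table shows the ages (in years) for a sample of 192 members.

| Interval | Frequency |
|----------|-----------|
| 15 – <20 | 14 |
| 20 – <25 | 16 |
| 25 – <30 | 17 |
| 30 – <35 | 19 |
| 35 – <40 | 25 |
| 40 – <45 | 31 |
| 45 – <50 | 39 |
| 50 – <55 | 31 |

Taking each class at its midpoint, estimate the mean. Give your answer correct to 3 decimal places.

Midpoints: 17.5, 22.5, 27.5, 32.5, 37.5, 42.5, 47.5, 52.5
Σfm = 14×17.5 + 16×22.5 + 17×27.5 + 19×32.5 + 25×37.5 + 31×42.5 + 39×47.5 + 31×52.5 = 7425
n = Σf = 192
Mean = 7425 / 192 = 38.6719

38.672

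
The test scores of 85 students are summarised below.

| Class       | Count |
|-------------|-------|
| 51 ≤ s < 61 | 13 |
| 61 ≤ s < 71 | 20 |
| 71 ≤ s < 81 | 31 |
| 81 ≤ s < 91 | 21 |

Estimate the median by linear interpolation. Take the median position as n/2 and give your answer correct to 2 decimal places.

74.06

Cumulative frequencies: 13, 33, 64, 85
n = 85; position = n/2 = 42.5.
This falls in the class 71 ≤ s < 81: L = 71, F = 33, f = 31, h = 10.
Median ≈ 71 + ((42.5 − 33) / 31) × 10 = 74.0645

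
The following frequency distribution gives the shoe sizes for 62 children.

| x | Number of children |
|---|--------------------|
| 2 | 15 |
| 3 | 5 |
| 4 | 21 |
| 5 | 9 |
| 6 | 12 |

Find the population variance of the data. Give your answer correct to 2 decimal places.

Values: 2, 3, 4, 5, 6
n = 62, Σfx = 246, mean = 3.9677
Σfx² = 1098
Σf(x − x̄)² = Σfx² − (Σfx)²/n = 1098 − 246²/62 = 121.9355
Population variance = 121.9355 / 62 = 1.9667

1.97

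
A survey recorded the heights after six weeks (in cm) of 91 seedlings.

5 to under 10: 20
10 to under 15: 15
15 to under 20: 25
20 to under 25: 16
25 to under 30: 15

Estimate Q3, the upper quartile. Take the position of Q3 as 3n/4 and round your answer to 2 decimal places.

Cumulative frequencies: 20, 35, 60, 76, 91
n = 91; position = 3n/4 = 68.25.
This falls in the class 20 to under 25: L = 20, F = 60, f = 16, h = 5.
Upper quartile ≈ 20 + ((68.25 − 60) / 16) × 5 = 22.5781

22.58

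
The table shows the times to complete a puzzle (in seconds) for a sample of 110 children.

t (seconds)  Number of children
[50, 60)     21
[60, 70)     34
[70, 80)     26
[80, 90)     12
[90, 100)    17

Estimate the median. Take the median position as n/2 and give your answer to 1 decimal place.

Cumulative frequencies: 21, 55, 81, 93, 110
n = 110; position = n/2 = 55.
This falls in the class [60, 70): L = 60, F = 21, f = 34, h = 10.
Median ≈ 60 + ((55 − 21) / 34) × 10 = 70.0000

70.0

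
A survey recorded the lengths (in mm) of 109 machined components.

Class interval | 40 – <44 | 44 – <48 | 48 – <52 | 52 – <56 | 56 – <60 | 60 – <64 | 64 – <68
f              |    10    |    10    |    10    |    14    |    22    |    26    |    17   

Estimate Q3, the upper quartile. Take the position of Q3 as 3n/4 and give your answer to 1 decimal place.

62.4

Cumulative frequencies: 10, 20, 30, 44, 66, 92, 109
n = 109; position = 3n/4 = 81.75.
This falls in the class 60 – <64: L = 60, F = 66, f = 26, h = 4.
Upper quartile ≈ 60 + ((81.75 − 66) / 26) × 4 = 62.4231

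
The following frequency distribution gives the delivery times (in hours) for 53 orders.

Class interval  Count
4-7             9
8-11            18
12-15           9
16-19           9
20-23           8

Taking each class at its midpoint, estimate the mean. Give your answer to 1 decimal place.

Midpoints: 5.5, 9.5, 13.5, 17.5, 21.5
Σfm = 9×5.5 + 18×9.5 + 9×13.5 + 9×17.5 + 8×21.5 = 671.5
n = Σf = 53
Mean = 671.5 / 53 = 12.6698

12.7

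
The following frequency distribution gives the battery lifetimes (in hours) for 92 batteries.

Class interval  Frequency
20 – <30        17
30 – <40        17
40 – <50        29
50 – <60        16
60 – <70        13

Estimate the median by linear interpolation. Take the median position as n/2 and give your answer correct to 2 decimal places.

Cumulative frequencies: 17, 34, 63, 79, 92
n = 92; position = n/2 = 46.
This falls in the class 40 – <50: L = 40, F = 34, f = 29, h = 10.
Median ≈ 40 + ((46 − 34) / 29) × 10 = 44.1379

44.14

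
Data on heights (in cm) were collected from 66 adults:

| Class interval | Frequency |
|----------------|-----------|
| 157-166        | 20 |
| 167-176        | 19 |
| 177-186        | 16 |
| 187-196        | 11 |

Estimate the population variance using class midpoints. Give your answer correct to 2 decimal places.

Midpoints: 161.5, 171.5, 181.5, 191.5
n = 66, Σfm = 11499, mean = 174.2273
Σfm² = 2010948.5
Σf(m − x̄)² = Σfm² − (Σfm)²/n = 2010948.5 − 11499²/66 = 7509.0909
Population variance = 7509.0909 / 66 = 113.7741

113.77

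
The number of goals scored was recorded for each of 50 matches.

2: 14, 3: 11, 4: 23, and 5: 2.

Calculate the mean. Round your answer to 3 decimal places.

3.260

Values: 2, 3, 4, 5
Σfx = 14×2 + 11×3 + 23×4 + 2×5 = 163
n = Σf = 50
Mean = 163 / 50 = 3.2600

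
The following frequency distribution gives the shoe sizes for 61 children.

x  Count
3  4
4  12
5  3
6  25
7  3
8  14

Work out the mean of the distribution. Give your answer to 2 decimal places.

Values: 3, 4, 5, 6, 7, 8
Σfx = 4×3 + 12×4 + 3×5 + 25×6 + 3×7 + 14×8 = 358
n = Σf = 61
Mean = 358 / 61 = 5.8689

5.87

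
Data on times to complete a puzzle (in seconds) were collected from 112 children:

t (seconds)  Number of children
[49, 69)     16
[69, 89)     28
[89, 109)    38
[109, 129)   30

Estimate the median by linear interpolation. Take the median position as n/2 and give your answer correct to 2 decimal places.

95.32

Cumulative frequencies: 16, 44, 82, 112
n = 112; position = n/2 = 56.
This falls in the class [89, 109): L = 89, F = 44, f = 38, h = 20.
Median ≈ 89 + ((56 − 44) / 38) × 20 = 95.3158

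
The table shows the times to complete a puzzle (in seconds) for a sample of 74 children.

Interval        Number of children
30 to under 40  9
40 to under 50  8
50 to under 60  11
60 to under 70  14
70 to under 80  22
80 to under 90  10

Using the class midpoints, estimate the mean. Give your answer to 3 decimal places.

63.378

Midpoints: 35, 45, 55, 65, 75, 85
Σfm = 9×35 + 8×45 + 11×55 + 14×65 + 22×75 + 10×85 = 4690
n = Σf = 74
Mean = 4690 / 74 = 63.3784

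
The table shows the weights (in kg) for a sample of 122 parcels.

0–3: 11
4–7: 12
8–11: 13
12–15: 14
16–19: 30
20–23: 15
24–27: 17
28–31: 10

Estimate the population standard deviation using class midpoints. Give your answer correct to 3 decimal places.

8.172

Midpoints: 1.5, 5.5, 9.5, 13.5, 17.5, 21.5, 25.5, 29.5
n = 122, Σfm = 1971, mean = 16.1557
Σfm² = 39990.5
Σf(m − x̄)² = Σfm² − (Σfm)²/n = 39990.5 − 1971²/122 = 8147.5410
Population variance = 8147.5410 / 122 = 66.7831
Standard deviation = √66.7831 = 8.1721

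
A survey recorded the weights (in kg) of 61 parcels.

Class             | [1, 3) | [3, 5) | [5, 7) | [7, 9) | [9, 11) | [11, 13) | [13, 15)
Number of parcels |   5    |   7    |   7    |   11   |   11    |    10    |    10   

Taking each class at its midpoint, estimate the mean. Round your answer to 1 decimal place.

8.8

Midpoints: 2, 4, 6, 8, 10, 12, 14
Σfm = 5×2 + 7×4 + 7×6 + 11×8 + 11×10 + 10×12 + 10×14 = 538
n = Σf = 61
Mean = 538 / 61 = 8.8197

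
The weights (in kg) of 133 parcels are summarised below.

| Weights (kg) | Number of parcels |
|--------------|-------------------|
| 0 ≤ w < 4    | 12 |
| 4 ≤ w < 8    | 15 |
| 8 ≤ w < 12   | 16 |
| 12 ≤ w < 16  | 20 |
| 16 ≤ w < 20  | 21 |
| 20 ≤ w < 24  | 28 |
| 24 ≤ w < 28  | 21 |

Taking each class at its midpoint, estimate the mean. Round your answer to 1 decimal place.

15.7

Midpoints: 2, 6, 10, 14, 18, 22, 26
Σfm = 12×2 + 15×6 + 16×10 + 20×14 + 21×18 + 28×22 + 21×26 = 2094
n = Σf = 133
Mean = 2094 / 133 = 15.7444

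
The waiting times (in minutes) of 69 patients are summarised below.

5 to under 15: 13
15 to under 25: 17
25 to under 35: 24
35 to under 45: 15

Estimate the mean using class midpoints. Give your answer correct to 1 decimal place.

25.9

Midpoints: 10, 20, 30, 40
Σfm = 13×10 + 17×20 + 24×30 + 15×40 = 1790
n = Σf = 69
Mean = 1790 / 69 = 25.9420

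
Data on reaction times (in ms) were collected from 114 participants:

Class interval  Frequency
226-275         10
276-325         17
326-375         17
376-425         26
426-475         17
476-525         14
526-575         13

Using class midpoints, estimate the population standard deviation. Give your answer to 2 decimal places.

89.46

Midpoints: 250.5, 300.5, 350.5, 400.5, 450.5, 500.5, 550.5
n = 114, Σfm = 45807, mean = 401.8158
Σfm² = 19318278.5
Σf(m − x̄)² = Σfm² − (Σfm)²/n = 19318278.5 − 45807²/114 = 912302.6316
Population variance = 912302.6316 / 114 = 8002.6547
Standard deviation = √8002.6547 = 89.4576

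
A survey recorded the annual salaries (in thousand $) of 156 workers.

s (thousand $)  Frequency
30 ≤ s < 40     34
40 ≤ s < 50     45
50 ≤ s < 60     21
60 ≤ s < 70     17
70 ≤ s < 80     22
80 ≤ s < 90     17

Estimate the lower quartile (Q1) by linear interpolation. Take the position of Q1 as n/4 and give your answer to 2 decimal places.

Cumulative frequencies: 34, 79, 100, 117, 139, 156
n = 156; position = n/4 = 39.
This falls in the class 40 ≤ s < 50: L = 40, F = 34, f = 45, h = 10.
Lower quartile ≈ 40 + ((39 − 34) / 45) × 10 = 41.1111

41.11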